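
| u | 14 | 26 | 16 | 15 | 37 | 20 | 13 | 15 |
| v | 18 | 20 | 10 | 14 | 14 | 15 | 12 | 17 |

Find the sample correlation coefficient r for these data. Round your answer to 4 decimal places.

n = 8, Σu = 156, Σv = 120, Σu² = 3516, Σv² = 1874, Σuv = 2371
nΣuv − ΣuΣv = 18968 − 18720 = 248
nΣu² − (Σu)² = 28128 − 24336 = 3792; nΣv² − (Σv)² = 14992 − 14400 = 592
r = 248 / √(3792 × 592) = 248 / 1498.2870 ≈ 0.1655

0.1655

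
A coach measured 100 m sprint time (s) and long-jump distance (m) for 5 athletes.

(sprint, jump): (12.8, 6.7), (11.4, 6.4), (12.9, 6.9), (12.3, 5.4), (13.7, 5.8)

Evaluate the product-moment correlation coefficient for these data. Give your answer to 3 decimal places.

n = 5, Σx = 63.1, Σy = 31.2, Σx² = 799.19, Σy² = 196.26, Σxy = 393.61
nΣxy − ΣxΣy = 1968.05 − 1968.72 = -0.67
nΣx² − (Σx)² = 3995.95 − 3981.61 = 14.34; nΣy² − (Σy)² = 981.3 − 973.44 = 7.86
r = -0.67 / √(14.34 × 7.86) = -0.67 / 10.6166 ≈ -0.063

-0.063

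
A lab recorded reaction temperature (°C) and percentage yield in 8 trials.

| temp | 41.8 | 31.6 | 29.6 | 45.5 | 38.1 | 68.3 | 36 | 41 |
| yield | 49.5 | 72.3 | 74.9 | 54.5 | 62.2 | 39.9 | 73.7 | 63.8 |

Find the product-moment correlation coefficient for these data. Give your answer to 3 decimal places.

n = 8, Σx = 331.9, Σy = 490.8, Σx² = 14785.71, Σy² = 31220.78, Σxy = 19414.56
nΣxy − ΣxΣy = 155316.48 − 162896.52 = -7580.04
nΣx² − (Σx)² = 118285.68 − 110157.61 = 8128.07; nΣy² − (Σy)² = 249766.24 − 240884.64 = 8881.6
r = -7580.04 / √(8128.07 × 8881.6) = -7580.04 / 8496.4855 ≈ -0.892

-0.892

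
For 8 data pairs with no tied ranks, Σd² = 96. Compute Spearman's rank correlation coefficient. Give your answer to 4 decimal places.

-0.1429

ρ = 1 − 6Σd² / [n(n²−1)] = 1 − 6×96 / (8×63)
  = 1 − 576/504 = 1 − 1.14286 ≈ -0.1429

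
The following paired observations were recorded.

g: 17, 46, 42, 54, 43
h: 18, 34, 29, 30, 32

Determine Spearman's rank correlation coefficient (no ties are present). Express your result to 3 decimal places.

0.700

Rank g: 1, 4, 2, 5, 3
Rank h: 1, 5, 2, 3, 4
d = rank(g) − rank(h): 0, -1, 0, 2, -1; Σd² = 6
ρ = 1 − 6Σd² / [n(n²−1)] = 1 − 6×6 / (5×24) = 1 − 36/120 ≈ 0.700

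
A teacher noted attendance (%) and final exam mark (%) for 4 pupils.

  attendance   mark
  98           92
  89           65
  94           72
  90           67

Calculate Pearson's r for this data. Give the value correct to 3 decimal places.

n = 4, Σx = 371, Σy = 296, Σx² = 34461, Σy² = 22362, Σxy = 27599
nΣxy − ΣxΣy = 110396 − 109816 = 580
nΣx² − (Σx)² = 137844 − 137641 = 203; nΣy² − (Σy)² = 89448 − 87616 = 1832
r = 580 / √(203 × 1832) = 580 / 609.8328 ≈ 0.951

0.951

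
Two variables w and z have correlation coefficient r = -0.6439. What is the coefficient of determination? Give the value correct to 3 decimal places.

r² = (-0.6439)² = 0.415

0.415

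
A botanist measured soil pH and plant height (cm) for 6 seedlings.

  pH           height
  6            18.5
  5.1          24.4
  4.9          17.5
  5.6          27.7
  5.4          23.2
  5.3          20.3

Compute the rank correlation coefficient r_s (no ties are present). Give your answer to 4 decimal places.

0.2571

Rank pH: 6, 2, 1, 5, 4, 3
Rank height: 2, 5, 1, 6, 4, 3
d = rank(pH) − rank(height): 4, -3, 0, -1, 0, 0; Σd² = 26
ρ = 1 − 6Σd² / [n(n²−1)] = 1 − 6×26 / (6×35) = 1 − 156/210 ≈ 0.2571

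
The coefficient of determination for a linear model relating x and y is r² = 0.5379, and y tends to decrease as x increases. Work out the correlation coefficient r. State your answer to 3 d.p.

|r| = √0.5379 = 0.733
The association is negative, so r = −0.733.

-0.733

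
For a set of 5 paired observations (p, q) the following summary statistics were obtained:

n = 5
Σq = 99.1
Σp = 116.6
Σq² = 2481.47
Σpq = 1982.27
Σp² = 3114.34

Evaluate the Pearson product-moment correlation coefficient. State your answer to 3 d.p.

r = (nΣpq − ΣpΣq) / √[(nΣp² − (Σp)²)(nΣq² − (Σq)²)]
Numerator: 5×1982.27 − 116.6×99.1 = -1643.71
Denominator: √[(15571.7 − 13595.56)(12407.35 − 9820.81)] = √[1976.14 × 2586.54] = 2260.8328
r = -1643.71 / 2260.8328 ≈ -0.727

-0.727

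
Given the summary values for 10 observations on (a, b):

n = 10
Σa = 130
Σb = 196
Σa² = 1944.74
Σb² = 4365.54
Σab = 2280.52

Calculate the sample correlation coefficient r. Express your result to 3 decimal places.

r = (nΣab − ΣaΣb) / √[(nΣa² − (Σa)²)(nΣb² − (Σb)²)]
Numerator: 10×2280.52 − 130×196 = -2674.8
Denominator: √[(19447.4 − 16900)(43655.4 − 38416)] = √[2547.4 × 5239.4] = 3653.3338
r = -2674.8 / 3653.3338 ≈ -0.732

-0.732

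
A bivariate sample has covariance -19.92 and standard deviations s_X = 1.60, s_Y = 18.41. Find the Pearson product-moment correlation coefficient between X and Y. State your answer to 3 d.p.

r = Cov(X,Y) / (s_X · s_Y) = -19.92 / (1.60 × 18.41)
  = -19.92 / 29.4560 ≈ -0.676

-0.676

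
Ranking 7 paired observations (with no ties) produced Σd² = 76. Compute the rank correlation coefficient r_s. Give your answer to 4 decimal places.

ρ = 1 − 6Σd² / [n(n²−1)] = 1 − 6×76 / (7×48)
  = 1 − 456/336 = 1 − 1.35714 ≈ -0.3571

-0.3571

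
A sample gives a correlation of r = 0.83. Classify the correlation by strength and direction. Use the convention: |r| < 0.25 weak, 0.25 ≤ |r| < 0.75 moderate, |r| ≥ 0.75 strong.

strong positive

r = 0.83 > 0 so the relationship is positive.
|r| = 0.83, which falls in the strong range.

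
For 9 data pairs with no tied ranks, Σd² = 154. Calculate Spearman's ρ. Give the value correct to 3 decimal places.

-0.283

ρ = 1 − 6Σd² / [n(n²−1)] = 1 − 6×154 / (9×80)
  = 1 − 924/720 = 1 − 1.2833 ≈ -0.283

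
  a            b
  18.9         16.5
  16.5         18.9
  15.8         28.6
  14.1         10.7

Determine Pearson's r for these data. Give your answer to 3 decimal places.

0.157

n = 4, Σa = 65.3, Σb = 74.7, Σa² = 1077.91, Σb² = 1561.91, Σab = 1226.45
nΣab − ΣaΣb = 4905.8 − 4877.91 = 27.89
nΣa² − (Σa)² = 4311.64 − 4264.09 = 47.55; nΣb² − (Σb)² = 6247.64 − 5580.09 = 667.55
r = 27.89 / √(47.55 × 667.55) = 27.89 / 178.1629 ≈ 0.157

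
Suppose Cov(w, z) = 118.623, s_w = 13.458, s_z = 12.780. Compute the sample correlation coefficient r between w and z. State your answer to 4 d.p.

0.6897

r = Cov(w,z) / (s_w · s_z) = 118.623 / (13.458 × 12.780)
  = 118.623 / 171.9932 ≈ 0.6897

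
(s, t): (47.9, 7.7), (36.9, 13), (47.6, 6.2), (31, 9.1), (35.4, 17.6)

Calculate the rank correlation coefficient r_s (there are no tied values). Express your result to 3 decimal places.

-0.600

Rank s: 5, 3, 4, 1, 2
Rank t: 2, 4, 1, 3, 5
d = rank(s) − rank(t): 3, -1, 3, -2, -3; Σd² = 32
ρ = 1 − 6Σd² / [n(n²−1)] = 1 − 6×32 / (5×24) = 1 − 192/120 ≈ -0.600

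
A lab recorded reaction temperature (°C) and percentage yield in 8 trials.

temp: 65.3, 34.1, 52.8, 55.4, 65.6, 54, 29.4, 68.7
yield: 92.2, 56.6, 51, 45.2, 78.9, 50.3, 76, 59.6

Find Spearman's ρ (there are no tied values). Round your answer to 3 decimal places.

Rank temp: 6, 2, 3, 5, 7, 4, 1, 8
Rank yield: 8, 4, 3, 1, 7, 2, 6, 5
d = rank(temp) − rank(yield): -2, -2, 0, 4, 0, 2, -5, 3; Σd² = 62
ρ = 1 − 6Σd² / [n(n²−1)] = 1 − 6×62 / (8×63) = 1 − 372/504 ≈ 0.262

0.262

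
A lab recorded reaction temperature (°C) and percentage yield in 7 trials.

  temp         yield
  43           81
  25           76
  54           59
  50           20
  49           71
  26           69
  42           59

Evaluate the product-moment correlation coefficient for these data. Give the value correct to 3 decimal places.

n = 7, Σx = 289, Σy = 435, Σx² = 12731, Σy² = 29501, Σxy = 17320
nΣxy − ΣxΣy = 121240 − 125715 = -4475
nΣx² − (Σx)² = 89117 − 83521 = 5596; nΣy² − (Σy)² = 206507 − 189225 = 17282
r = -4475 / √(5596 × 17282) = -4475 / 9834.1279 ≈ -0.455

-0.455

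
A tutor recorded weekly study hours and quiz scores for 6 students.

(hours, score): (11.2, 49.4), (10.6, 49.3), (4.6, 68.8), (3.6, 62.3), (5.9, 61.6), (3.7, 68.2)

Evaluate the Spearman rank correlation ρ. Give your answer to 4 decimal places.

-0.7143

Rank hours: 6, 5, 3, 1, 4, 2
Rank score: 2, 1, 6, 4, 3, 5
d = rank(hours) − rank(score): 4, 4, -3, -3, 1, -3; Σd² = 60
ρ = 1 − 6Σd² / [n(n²−1)] = 1 − 6×60 / (6×35) = 1 − 360/210 ≈ -0.7143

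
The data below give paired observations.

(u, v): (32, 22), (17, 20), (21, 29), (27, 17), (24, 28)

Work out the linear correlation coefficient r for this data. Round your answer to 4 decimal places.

-0.1963

n = 5, Σu = 121, Σv = 116, Σu² = 3059, Σv² = 2798, Σuv = 2784
nΣuv − ΣuΣv = 13920 − 14036 = -116
nΣu² − (Σu)² = 15295 − 14641 = 654; nΣv² − (Σv)² = 13990 − 13456 = 534
r = -116 / √(654 × 534) = -116 / 590.9619 ≈ -0.1963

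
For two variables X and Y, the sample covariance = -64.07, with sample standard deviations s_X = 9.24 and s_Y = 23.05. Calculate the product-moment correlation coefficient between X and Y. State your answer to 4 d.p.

r = Cov(X,Y) / (s_X · s_Y) = -64.07 / (9.24 × 23.05)
  = -64.07 / 212.9820 ≈ -0.3008

-0.3008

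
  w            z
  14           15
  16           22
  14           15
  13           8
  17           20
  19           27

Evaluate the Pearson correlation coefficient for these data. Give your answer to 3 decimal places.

0.944

n = 6, Σw = 93, Σz = 107, Σw² = 1467, Σz² = 2127, Σwz = 1729
nΣwz − ΣwΣz = 10374 − 9951 = 423
nΣw² − (Σw)² = 8802 − 8649 = 153; nΣz² − (Σz)² = 12762 − 11449 = 1313
r = 423 / √(153 × 1313) = 423 / 448.2064 ≈ 0.944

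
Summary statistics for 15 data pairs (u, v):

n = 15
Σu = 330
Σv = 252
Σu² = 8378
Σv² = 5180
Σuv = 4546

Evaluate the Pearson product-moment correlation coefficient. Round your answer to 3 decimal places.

-0.970

r = (nΣuv − ΣuΣv) / √[(nΣu² − (Σu)²)(nΣv² − (Σv)²)]
Numerator: 15×4546 − 330×252 = -14970
Denominator: √[(125670 − 108900)(77700 − 63504)] = √[16770 × 14196] = 15429.4174
r = -14970 / 15429.4174 ≈ -0.970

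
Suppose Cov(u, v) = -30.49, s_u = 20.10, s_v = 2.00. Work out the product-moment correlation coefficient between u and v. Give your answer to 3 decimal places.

-0.758

r = Cov(u,v) / (s_u · s_v) = -30.49 / (20.10 × 2.00)
  = -30.49 / 40.2000 ≈ -0.758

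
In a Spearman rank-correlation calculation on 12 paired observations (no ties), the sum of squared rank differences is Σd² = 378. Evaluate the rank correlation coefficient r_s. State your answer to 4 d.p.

-0.3217

ρ = 1 − 6Σd² / [n(n²−1)] = 1 − 6×378 / (12×143)
  = 1 − 2268/1716 = 1 − 1.32168 ≈ -0.3217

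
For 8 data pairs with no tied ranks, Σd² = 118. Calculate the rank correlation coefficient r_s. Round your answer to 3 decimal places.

ρ = 1 − 6Σd² / [n(n²−1)] = 1 − 6×118 / (8×63)
  = 1 − 708/504 = 1 − 1.4048 ≈ -0.405

-0.405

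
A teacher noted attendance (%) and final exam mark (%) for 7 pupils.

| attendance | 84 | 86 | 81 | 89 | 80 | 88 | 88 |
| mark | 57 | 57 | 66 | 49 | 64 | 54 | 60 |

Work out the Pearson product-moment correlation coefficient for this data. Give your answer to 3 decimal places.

n = 7, Σx = 596, Σy = 407, Σx² = 50822, Σy² = 23867, Σxy = 34549
nΣxy − ΣxΣy = 241843 − 242572 = -729
nΣx² − (Σx)² = 355754 − 355216 = 538; nΣy² − (Σy)² = 167069 − 165649 = 1420
r = -729 / √(538 × 1420) = -729 / 874.0481 ≈ -0.834

-0.834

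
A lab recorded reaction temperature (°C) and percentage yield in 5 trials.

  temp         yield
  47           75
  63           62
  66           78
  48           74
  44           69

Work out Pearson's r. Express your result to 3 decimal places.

-0.086

n = 5, Σx = 268, Σy = 358, Σx² = 14774, Σy² = 25790, Σxy = 19167
nΣxy − ΣxΣy = 95835 − 95944 = -109
nΣx² − (Σx)² = 73870 − 71824 = 2046; nΣy² − (Σy)² = 128950 − 128164 = 786
r = -109 / √(2046 × 786) = -109 / 1268.1309 ≈ -0.086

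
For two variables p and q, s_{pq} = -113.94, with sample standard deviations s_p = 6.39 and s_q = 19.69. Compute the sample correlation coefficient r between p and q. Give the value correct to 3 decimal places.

r = Cov(p,q) / (s_p · s_q) = -113.94 / (6.39 × 19.69)
  = -113.94 / 125.8191 ≈ -0.906

-0.906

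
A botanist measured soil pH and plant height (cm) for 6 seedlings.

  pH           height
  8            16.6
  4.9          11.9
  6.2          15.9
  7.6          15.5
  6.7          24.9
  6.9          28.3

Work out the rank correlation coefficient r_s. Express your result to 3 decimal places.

Rank pH: 6, 1, 2, 5, 3, 4
Rank height: 4, 1, 3, 2, 5, 6
d = rank(pH) − rank(height): 2, 0, -1, 3, -2, -2; Σd² = 22
ρ = 1 − 6Σd² / [n(n²−1)] = 1 − 6×22 / (6×35) = 1 − 132/210 ≈ 0.371

0.371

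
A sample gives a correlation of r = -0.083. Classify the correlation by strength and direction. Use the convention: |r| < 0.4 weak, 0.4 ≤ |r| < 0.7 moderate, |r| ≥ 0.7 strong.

weak negative

r = -0.083 < 0 so the relationship is negative.
|r| = 0.083, which falls in the weak range.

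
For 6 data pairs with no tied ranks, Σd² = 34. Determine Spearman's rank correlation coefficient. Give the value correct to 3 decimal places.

ρ = 1 − 6Σd² / [n(n²−1)] = 1 − 6×34 / (6×35)
  = 1 − 204/210 = 1 − 0.9714 ≈ 0.029

0.029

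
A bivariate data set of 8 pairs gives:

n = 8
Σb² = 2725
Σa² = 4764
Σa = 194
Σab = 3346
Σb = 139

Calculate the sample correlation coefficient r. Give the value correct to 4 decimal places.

-0.1823

r = (nΣab − ΣaΣb) / √[(nΣa² − (Σa)²)(nΣb² − (Σb)²)]
Numerator: 8×3346 − 194×139 = -198
Denominator: √[(38112 − 37636)(21800 − 19321)] = √[476 × 2479] = 1086.2799
r = -198 / 1086.2799 ≈ -0.1823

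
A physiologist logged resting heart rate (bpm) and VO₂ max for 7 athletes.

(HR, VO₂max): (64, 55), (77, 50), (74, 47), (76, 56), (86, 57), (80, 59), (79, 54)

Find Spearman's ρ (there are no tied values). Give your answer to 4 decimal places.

Rank HR: 1, 4, 2, 3, 7, 6, 5
Rank VO₂max: 4, 2, 1, 5, 6, 7, 3
d = rank(HR) − rank(VO₂max): -3, 2, 1, -2, 1, -1, 2; Σd² = 24
ρ = 1 − 6Σd² / [n(n²−1)] = 1 − 6×24 / (7×48) = 1 − 144/336 ≈ 0.5714

0.5714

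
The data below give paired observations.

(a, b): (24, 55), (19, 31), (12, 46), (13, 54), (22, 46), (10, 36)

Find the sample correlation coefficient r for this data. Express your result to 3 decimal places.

0.246

n = 6, Σa = 100, Σb = 268, Σa² = 1834, Σb² = 12430, Σab = 4535
nΣab − ΣaΣb = 27210 − 26800 = 410
nΣa² − (Σa)² = 11004 − 10000 = 1004; nΣb² − (Σb)² = 74580 − 71824 = 2756
r = 410 / √(1004 × 2756) = 410 / 1663.4374 ≈ 0.246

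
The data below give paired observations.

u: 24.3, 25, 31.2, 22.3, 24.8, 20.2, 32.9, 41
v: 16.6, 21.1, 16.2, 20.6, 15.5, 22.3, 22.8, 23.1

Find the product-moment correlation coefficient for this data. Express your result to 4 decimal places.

0.2875

n = 8, Σu = 221.7, Σv = 158.2, Σu² = 6472.71, Σv² = 3198.56, Σuv = 4427.78
nΣuv − ΣuΣv = 35422.24 − 35072.94 = 349.3
nΣu² − (Σu)² = 51781.68 − 49150.89 = 2630.79; nΣv² − (Σv)² = 25588.48 − 25027.24 = 561.24
r = 349.3 / √(2630.79 × 561.24) = 349.3 / 1215.1150 ≈ 0.2875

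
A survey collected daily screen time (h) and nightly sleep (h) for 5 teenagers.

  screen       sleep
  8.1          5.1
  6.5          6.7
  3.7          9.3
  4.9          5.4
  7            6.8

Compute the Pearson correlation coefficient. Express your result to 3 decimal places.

n = 5, Σx = 30.2, Σy = 33.3, Σx² = 194.56, Σy² = 232.79, Σxy = 193.33
nΣxy − ΣxΣy = 966.65 − 1005.66 = -39.01
nΣx² − (Σx)² = 972.8 − 912.04 = 60.76; nΣy² − (Σy)² = 1163.95 − 1108.89 = 55.06
r = -39.01 / √(60.76 × 55.06) = -39.01 / 57.8398 ≈ -0.674

-0.674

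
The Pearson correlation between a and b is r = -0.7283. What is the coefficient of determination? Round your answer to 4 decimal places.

0.5304

r² = (-0.7283)² = 0.5304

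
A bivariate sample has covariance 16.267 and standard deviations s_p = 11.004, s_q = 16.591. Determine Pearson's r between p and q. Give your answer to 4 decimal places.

r = Cov(p,q) / (s_p · s_q) = 16.267 / (11.004 × 16.591)
  = 16.267 / 182.5674 ≈ 0.0891

0.0891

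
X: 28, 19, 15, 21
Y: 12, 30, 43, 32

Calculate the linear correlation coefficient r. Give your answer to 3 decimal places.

n = 4, ΣX = 83, ΣY = 117, ΣX² = 1811, ΣY² = 3917, ΣXY = 2223
nΣXY − ΣXΣY = 8892 − 9711 = -819
nΣX² − (ΣX)² = 7244 − 6889 = 355; nΣY² − (ΣY)² = 15668 − 13689 = 1979
r = -819 / √(355 × 1979) = -819 / 838.1796 ≈ -0.977

-0.977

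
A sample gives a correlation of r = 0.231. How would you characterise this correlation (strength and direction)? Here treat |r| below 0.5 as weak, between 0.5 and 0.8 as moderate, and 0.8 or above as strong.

r = 0.231 > 0 so the relationship is positive.
|r| = 0.231, which falls in the weak range.

weak positive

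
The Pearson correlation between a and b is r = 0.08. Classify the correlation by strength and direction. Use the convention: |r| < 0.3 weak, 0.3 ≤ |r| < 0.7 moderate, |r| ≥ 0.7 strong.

r = 0.08 > 0 so the relationship is positive.
|r| = 0.08, which falls in the weak range.

weak positive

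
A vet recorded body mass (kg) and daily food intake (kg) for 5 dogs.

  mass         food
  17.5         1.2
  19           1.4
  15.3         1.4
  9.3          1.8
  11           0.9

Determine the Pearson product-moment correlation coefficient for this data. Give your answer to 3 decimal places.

-0.175

n = 5, Σx = 72.1, Σy = 6.7, Σx² = 1108.83, Σy² = 9.41, Σxy = 95.66
nΣxy − ΣxΣy = 478.3 − 483.07 = -4.77
nΣx² − (Σx)² = 5544.15 − 5198.41 = 345.74; nΣy² − (Σy)² = 47.05 − 44.89 = 2.16
r = -4.77 / √(345.74 × 2.16) = -4.77 / 27.3276 ≈ -0.175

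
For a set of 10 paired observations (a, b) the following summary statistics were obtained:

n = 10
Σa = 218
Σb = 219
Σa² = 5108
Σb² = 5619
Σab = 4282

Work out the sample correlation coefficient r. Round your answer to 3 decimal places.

r = (nΣab − ΣaΣb) / √[(nΣa² − (Σa)²)(nΣb² − (Σb)²)]
Numerator: 10×4282 − 218×219 = -4922
Denominator: √[(51080 − 47524)(56190 − 47961)] = √[3556 × 8229] = 5409.4661
r = -4922 / 5409.4661 ≈ -0.910

-0.910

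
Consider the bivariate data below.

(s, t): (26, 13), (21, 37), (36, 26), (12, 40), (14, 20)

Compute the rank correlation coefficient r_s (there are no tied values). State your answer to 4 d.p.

-0.5000

Rank s: 4, 3, 5, 1, 2
Rank t: 1, 4, 3, 5, 2
d = rank(s) − rank(t): 3, -1, 2, -4, 0; Σd² = 30
ρ = 1 − 6Σd² / [n(n²−1)] = 1 − 6×30 / (5×24) = 1 − 180/120 ≈ -0.5000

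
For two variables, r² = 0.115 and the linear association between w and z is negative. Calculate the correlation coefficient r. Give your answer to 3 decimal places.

|r| = √0.115 = 0.339
The association is negative, so r = −0.339.

-0.339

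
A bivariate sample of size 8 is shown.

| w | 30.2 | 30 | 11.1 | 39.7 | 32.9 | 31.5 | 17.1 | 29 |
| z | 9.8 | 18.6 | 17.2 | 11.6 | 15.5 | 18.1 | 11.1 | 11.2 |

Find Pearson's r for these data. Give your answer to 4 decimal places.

n = 8, Σw = 221.5, Σz = 113.1, Σw² = 6719.41, Σz² = 1688.91, Σwz = 3100.11
nΣwz − ΣwΣz = 24800.88 − 25051.65 = -250.77
nΣw² − (Σw)² = 53755.28 − 49062.25 = 4693.03; nΣz² − (Σz)² = 13511.28 − 12791.61 = 719.67
r = -250.77 / √(4693.03 × 719.67) = -250.77 / 1837.7793 ≈ -0.1365

-0.1365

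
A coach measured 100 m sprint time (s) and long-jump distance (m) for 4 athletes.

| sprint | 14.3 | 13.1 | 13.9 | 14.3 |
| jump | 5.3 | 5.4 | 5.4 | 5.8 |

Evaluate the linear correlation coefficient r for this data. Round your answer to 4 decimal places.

n = 4, Σx = 55.6, Σy = 21.9, Σx² = 773.8, Σy² = 120.05, Σxy = 304.53
nΣxy − ΣxΣy = 1218.12 − 1217.64 = 0.48
nΣx² − (Σx)² = 3095.2 − 3091.36 = 3.84; nΣy² − (Σy)² = 480.2 − 479.61 = 0.59
r = 0.48 / √(3.84 × 0.59) = 0.48 / 1.5052 ≈ 0.3189

0.3189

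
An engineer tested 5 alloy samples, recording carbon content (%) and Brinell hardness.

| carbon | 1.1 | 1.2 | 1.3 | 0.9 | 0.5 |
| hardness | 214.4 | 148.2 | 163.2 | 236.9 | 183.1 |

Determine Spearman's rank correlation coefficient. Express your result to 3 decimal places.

-0.600

Rank carbon: 3, 4, 5, 2, 1
Rank hardness: 4, 1, 2, 5, 3
d = rank(carbon) − rank(hardness): -1, 3, 3, -3, -2; Σd² = 32
ρ = 1 − 6Σd² / [n(n²−1)] = 1 − 6×32 / (5×24) = 1 − 192/120 ≈ -0.600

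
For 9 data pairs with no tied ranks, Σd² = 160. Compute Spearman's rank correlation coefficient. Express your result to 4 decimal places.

ρ = 1 − 6Σd² / [n(n²−1)] = 1 − 6×160 / (9×80)
  = 1 − 960/720 = 1 − 1.33333 ≈ -0.3333

-0.3333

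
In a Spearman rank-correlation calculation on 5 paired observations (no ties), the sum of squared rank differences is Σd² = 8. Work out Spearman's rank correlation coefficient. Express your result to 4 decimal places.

ρ = 1 − 6Σd² / [n(n²−1)] = 1 − 6×8 / (5×24)
  = 1 − 48/120 = 1 − 0.40000 ≈ 0.6000

0.6000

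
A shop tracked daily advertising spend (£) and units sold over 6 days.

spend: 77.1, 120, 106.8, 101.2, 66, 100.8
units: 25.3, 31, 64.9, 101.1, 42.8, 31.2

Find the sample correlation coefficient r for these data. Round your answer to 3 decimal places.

0.193

n = 6, Σx = 571.9, Σy = 296.3, Σx² = 56508.73, Σy² = 18839.59, Σxy = 28803.03
nΣxy − ΣxΣy = 172818.18 − 169453.97 = 3364.21
nΣx² − (Σx)² = 339052.38 − 327069.61 = 11982.77; nΣy² − (Σy)² = 113037.54 − 87793.69 = 25243.85
r = 3364.21 / √(11982.77 × 25243.85) = 3364.21 / 17392.2755 ≈ 0.193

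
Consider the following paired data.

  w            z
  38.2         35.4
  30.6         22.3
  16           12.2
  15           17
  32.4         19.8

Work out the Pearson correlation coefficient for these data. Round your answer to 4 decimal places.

0.8442

n = 5, Σw = 132.2, Σz = 106.7, Σw² = 3926.36, Σz² = 2580.33, Σwz = 3126.38
nΣwz − ΣwΣz = 15631.9 − 14105.74 = 1526.16
nΣw² − (Σw)² = 19631.8 − 17476.84 = 2154.96; nΣz² − (Σz)² = 12901.65 − 11384.89 = 1516.76
r = 1526.16 / √(2154.96 × 1516.76) = 1526.16 / 1807.9151 ≈ 0.8442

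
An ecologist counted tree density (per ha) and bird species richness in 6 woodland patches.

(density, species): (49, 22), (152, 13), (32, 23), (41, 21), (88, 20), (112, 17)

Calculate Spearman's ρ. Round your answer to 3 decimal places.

Rank density: 3, 6, 1, 2, 4, 5
Rank species: 5, 1, 6, 4, 3, 2
d = rank(density) − rank(species): -2, 5, -5, -2, 1, 3; Σd² = 68
ρ = 1 − 6Σd² / [n(n²−1)] = 1 − 6×68 / (6×35) = 1 − 408/210 ≈ -0.943

-0.943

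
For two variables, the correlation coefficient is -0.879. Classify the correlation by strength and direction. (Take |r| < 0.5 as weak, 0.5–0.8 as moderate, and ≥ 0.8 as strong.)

strong negative

r = -0.879 < 0 so the relationship is negative.
|r| = 0.879, which falls in the strong range.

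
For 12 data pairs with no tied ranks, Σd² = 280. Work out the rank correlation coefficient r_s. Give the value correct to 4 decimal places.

ρ = 1 − 6Σd² / [n(n²−1)] = 1 − 6×280 / (12×143)
  = 1 − 1680/1716 = 1 − 0.97902 ≈ 0.0210

0.0210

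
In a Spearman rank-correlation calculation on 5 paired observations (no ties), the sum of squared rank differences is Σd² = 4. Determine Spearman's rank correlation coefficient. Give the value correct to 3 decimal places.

ρ = 1 − 6Σd² / [n(n²−1)] = 1 − 6×4 / (5×24)
  = 1 − 24/120 = 1 − 0.2000 ≈ 0.800

0.800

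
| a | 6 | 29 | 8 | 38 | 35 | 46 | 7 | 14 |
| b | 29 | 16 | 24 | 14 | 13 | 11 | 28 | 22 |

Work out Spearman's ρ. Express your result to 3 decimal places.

-0.976

Rank a: 1, 5, 3, 7, 6, 8, 2, 4
Rank b: 8, 4, 6, 3, 2, 1, 7, 5
d = rank(a) − rank(b): -7, 1, -3, 4, 4, 7, -5, -1; Σd² = 166
ρ = 1 − 6Σd² / [n(n²−1)] = 1 − 6×166 / (8×63) = 1 − 996/504 ≈ -0.976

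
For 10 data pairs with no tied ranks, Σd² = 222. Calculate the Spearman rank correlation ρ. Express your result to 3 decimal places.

ρ = 1 − 6Σd² / [n(n²−1)] = 1 − 6×222 / (10×99)
  = 1 − 1332/990 = 1 − 1.3455 ≈ -0.345

-0.345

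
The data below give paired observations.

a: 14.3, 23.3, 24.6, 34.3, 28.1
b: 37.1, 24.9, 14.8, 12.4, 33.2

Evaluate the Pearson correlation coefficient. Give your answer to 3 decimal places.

n = 5, Σa = 124.6, Σb = 122.4, Σa² = 3318.64, Σb² = 3471.46, Σab = 2833.02
nΣab − ΣaΣb = 14165.1 − 15251.04 = -1085.94
nΣa² − (Σa)² = 16593.2 − 15525.16 = 1068.04; nΣb² − (Σb)² = 17357.3 − 14981.76 = 2375.54
r = -1085.94 / √(1068.04 × 2375.54) = -1085.94 / 1592.8502 ≈ -0.682

-0.682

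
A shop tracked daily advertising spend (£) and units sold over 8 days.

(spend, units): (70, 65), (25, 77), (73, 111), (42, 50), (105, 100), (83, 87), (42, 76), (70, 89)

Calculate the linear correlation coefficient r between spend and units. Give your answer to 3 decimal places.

0.590

n = 8, Σx = 510, Σy = 655, Σx² = 37196, Σy² = 56241, Σxy = 43821
nΣxy − ΣxΣy = 350568 − 334050 = 16518
nΣx² − (Σx)² = 297568 − 260100 = 37468; nΣy² − (Σy)² = 449928 − 429025 = 20903
r = 16518 / √(37468 × 20903) = 16518 / 27985.5964 ≈ 0.590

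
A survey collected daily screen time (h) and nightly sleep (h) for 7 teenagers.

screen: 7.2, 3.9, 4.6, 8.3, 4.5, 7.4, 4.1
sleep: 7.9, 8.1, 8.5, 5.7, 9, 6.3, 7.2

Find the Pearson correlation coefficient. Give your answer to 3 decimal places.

-0.730

n = 7, Σx = 40, Σy = 52.7, Σx² = 248.92, Σy² = 405.29, Σxy = 291.52
nΣxy − ΣxΣy = 2040.64 − 2108 = -67.36
nΣx² − (Σx)² = 1742.44 − 1600 = 142.44; nΣy² − (Σy)² = 2837.03 − 2777.29 = 59.74
r = -67.36 / √(142.44 × 59.74) = -67.36 / 92.2462 ≈ -0.730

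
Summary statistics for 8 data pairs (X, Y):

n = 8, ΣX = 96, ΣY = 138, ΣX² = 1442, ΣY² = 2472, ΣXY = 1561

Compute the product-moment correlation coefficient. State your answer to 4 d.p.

r = (nΣXY − ΣXΣY) / √[(nΣX² − (ΣX)²)(nΣY² − (ΣY)²)]
Numerator: 8×1561 − 96×138 = -760
Denominator: √[(11536 − 9216)(19776 − 19044)] = √[2320 × 732] = 1303.1654
r = -760 / 1303.1654 ≈ -0.5832

-0.5832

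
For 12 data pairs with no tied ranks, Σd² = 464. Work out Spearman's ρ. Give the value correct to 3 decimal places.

-0.622

ρ = 1 − 6Σd² / [n(n²−1)] = 1 − 6×464 / (12×143)
  = 1 − 2784/1716 = 1 − 1.6224 ≈ -0.622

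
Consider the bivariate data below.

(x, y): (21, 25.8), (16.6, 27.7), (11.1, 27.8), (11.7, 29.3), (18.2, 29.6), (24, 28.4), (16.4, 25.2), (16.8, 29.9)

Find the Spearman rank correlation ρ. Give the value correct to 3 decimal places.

0.119

Rank x: 7, 4, 1, 2, 6, 8, 3, 5
Rank y: 2, 3, 4, 6, 7, 5, 1, 8
d = rank(x) − rank(y): 5, 1, -3, -4, -1, 3, 2, -3; Σd² = 74
ρ = 1 − 6Σd² / [n(n²−1)] = 1 − 6×74 / (8×63) = 1 − 444/504 ≈ 0.119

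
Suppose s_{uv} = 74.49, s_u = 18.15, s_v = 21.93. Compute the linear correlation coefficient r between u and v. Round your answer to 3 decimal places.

r = Cov(u,v) / (s_u · s_v) = 74.49 / (18.15 × 21.93)
  = 74.49 / 398.0295 ≈ 0.187

0.187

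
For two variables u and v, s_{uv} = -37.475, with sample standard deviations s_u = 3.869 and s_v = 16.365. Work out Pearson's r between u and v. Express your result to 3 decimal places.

r = Cov(u,v) / (s_u · s_v) = -37.475 / (3.869 × 16.365)
  = -37.475 / 63.3162 ≈ -0.592

-0.592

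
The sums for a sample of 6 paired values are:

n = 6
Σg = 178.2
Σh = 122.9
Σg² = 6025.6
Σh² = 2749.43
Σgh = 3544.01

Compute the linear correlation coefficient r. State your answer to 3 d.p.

-0.257

r = (nΣgh − ΣgΣh) / √[(nΣg² − (Σg)²)(nΣh² − (Σh)²)]
Numerator: 6×3544.01 − 178.2×122.9 = -636.72
Denominator: √[(36153.6 − 31755.24)(16496.58 − 15104.41)] = √[4398.36 × 1392.17] = 2474.5232
r = -636.72 / 2474.5232 ≈ -0.257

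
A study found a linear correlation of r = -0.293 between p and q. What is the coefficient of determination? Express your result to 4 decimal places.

0.0858

r² = (-0.293)² = 0.0858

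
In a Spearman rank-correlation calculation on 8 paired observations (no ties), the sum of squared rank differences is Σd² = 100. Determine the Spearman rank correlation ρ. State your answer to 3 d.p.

-0.190

ρ = 1 − 6Σd² / [n(n²−1)] = 1 − 6×100 / (8×63)
  = 1 − 600/504 = 1 − 1.1905 ≈ -0.190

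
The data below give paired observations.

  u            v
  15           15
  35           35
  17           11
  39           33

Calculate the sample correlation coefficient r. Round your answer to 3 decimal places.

n = 4, Σu = 106, Σv = 94, Σu² = 3260, Σv² = 2660, Σuv = 2924
nΣuv − ΣuΣv = 11696 − 9964 = 1732
nΣu² − (Σu)² = 13040 − 11236 = 1804; nΣv² − (Σv)² = 10640 − 8836 = 1804
r = 1732 / √(1804 × 1804) = 1732 / 1804.0000 ≈ 0.960

0.960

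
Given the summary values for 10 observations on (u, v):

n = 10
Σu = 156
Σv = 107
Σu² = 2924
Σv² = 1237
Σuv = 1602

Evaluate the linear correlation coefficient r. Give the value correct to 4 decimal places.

-0.3162

r = (nΣuv − ΣuΣv) / √[(nΣu² − (Σu)²)(nΣv² − (Σv)²)]
Numerator: 10×1602 − 156×107 = -672
Denominator: √[(29240 − 24336)(12370 − 11449)] = √[4904 × 921] = 2125.2256
r = -672 / 2125.2256 ≈ -0.3162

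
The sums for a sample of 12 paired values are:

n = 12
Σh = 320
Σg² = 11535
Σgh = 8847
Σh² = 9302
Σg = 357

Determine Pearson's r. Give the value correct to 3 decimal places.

-0.803

r = (nΣgh − ΣgΣh) / √[(nΣg² − (Σg)²)(nΣh² − (Σh)²)]
Numerator: 12×8847 − 357×320 = -8076
Denominator: √[(138420 − 127449)(111624 − 102400)] = √[10971 × 9224] = 10059.6473
r = -8076 / 10059.6473 ≈ -0.803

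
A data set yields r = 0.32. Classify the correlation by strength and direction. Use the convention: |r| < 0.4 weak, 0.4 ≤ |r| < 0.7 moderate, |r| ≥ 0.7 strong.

r = 0.32 > 0 so the relationship is positive.
|r| = 0.32, which falls in the weak range.

weak positive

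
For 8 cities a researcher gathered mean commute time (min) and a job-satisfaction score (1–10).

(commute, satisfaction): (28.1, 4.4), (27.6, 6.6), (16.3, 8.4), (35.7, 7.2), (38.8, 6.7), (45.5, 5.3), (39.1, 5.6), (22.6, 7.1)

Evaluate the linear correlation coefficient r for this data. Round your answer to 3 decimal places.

n = 8, Σx = 253.7, Σy = 51.3, Σx² = 8706.81, Σy² = 340.07, Σxy = 1580.29
nΣxy − ΣxΣy = 12642.32 − 13014.81 = -372.49
nΣx² − (Σx)² = 69654.48 − 64363.69 = 5290.79; nΣy² − (Σy)² = 2720.56 − 2631.69 = 88.87
r = -372.49 / √(5290.79 × 88.87) = -372.49 / 685.7058 ≈ -0.543

-0.543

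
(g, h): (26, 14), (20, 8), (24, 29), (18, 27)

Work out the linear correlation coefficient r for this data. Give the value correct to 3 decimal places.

-0.090

n = 4, Σg = 88, Σh = 78, Σg² = 1976, Σh² = 1830, Σgh = 1706
nΣgh − ΣgΣh = 6824 − 6864 = -40
nΣg² − (Σg)² = 7904 − 7744 = 160; nΣh² − (Σh)² = 7320 − 6084 = 1236
r = -40 / √(160 × 1236) = -40 / 444.7021 ≈ -0.090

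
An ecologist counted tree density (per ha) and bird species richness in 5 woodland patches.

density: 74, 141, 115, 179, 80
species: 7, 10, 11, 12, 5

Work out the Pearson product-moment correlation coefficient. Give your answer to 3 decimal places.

n = 5, Σx = 589, Σy = 45, Σx² = 77023, Σy² = 439, Σxy = 5741
nΣxy − ΣxΣy = 28705 − 26505 = 2200
nΣx² − (Σx)² = 385115 − 346921 = 38194; nΣy² − (Σy)² = 2195 − 2025 = 170
r = 2200 / √(38194 × 170) = 2200 / 2548.1326 ≈ 0.863

0.863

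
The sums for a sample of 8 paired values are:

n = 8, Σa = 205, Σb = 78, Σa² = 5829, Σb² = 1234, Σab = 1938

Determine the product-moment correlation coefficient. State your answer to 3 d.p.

r = (nΣab − ΣaΣb) / √[(nΣa² − (Σa)²)(nΣb² − (Σb)²)]
Numerator: 8×1938 − 205×78 = -486
Denominator: √[(46632 − 42025)(9872 − 6084)] = √[4607 × 3788] = 4177.4772
r = -486 / 4177.4772 ≈ -0.116

-0.116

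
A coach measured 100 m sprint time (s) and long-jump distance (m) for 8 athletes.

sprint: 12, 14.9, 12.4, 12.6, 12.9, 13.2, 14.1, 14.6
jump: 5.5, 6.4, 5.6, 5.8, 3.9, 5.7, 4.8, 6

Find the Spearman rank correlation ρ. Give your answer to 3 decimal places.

0.500

Rank sprint: 1, 8, 2, 3, 4, 5, 6, 7
Rank jump: 3, 8, 4, 6, 1, 5, 2, 7
d = rank(sprint) − rank(jump): -2, 0, -2, -3, 3, 0, 4, 0; Σd² = 42
ρ = 1 − 6Σd² / [n(n²−1)] = 1 − 6×42 / (8×63) = 1 − 252/504 ≈ 0.500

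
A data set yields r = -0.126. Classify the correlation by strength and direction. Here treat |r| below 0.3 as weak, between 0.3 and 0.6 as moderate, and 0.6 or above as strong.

weak negative

r = -0.126 < 0 so the relationship is negative.
|r| = 0.126, which falls in the weak range.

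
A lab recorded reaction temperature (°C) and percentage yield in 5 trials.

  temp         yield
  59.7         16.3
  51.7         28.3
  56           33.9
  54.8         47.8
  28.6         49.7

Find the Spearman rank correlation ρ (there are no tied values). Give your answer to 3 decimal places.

-0.700

Rank temp: 5, 2, 4, 3, 1
Rank yield: 1, 2, 3, 4, 5
d = rank(temp) − rank(yield): 4, 0, 1, -1, -4; Σd² = 34
ρ = 1 − 6Σd² / [n(n²−1)] = 1 − 6×34 / (5×24) = 1 − 204/120 ≈ -0.700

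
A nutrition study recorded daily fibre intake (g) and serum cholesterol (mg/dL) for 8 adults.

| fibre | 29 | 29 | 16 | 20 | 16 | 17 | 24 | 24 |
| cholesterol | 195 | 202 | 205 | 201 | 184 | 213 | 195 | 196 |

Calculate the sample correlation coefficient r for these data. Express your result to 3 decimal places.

n = 8, Σx = 175, Σy = 1591, Σx² = 4035, Σy² = 316921, Σxy = 34762
nΣxy − ΣxΣy = 278096 − 278425 = -329
nΣx² − (Σx)² = 32280 − 30625 = 1655; nΣy² − (Σy)² = 2535368 − 2531281 = 4087
r = -329 / √(1655 × 4087) = -329 / 2600.7662 ≈ -0.127

-0.127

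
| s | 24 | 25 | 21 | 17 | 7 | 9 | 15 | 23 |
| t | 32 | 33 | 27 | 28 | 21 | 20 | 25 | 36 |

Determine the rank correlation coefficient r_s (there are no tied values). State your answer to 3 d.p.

Rank s: 7, 8, 5, 4, 1, 2, 3, 6
Rank t: 6, 7, 4, 5, 2, 1, 3, 8
d = rank(s) − rank(t): 1, 1, 1, -1, -1, 1, 0, -2; Σd² = 10
ρ = 1 − 6Σd² / [n(n²−1)] = 1 − 6×10 / (8×63) = 1 − 60/504 ≈ 0.881

0.881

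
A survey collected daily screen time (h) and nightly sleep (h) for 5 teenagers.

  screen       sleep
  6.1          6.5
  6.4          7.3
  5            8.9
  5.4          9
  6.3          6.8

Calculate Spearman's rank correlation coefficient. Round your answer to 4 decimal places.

-0.5000

Rank screen: 3, 5, 1, 2, 4
Rank sleep: 1, 3, 4, 5, 2
d = rank(screen) − rank(sleep): 2, 2, -3, -3, 2; Σd² = 30
ρ = 1 − 6Σd² / [n(n²−1)] = 1 − 6×30 / (5×24) = 1 − 180/120 ≈ -0.5000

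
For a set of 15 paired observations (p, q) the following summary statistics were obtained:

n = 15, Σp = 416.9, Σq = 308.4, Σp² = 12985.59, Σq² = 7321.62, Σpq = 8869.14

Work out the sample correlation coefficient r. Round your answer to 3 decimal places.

r = (nΣpq − ΣpΣq) / √[(nΣp² − (Σp)²)(nΣq² − (Σq)²)]
Numerator: 15×8869.14 − 416.9×308.4 = 4465.14
Denominator: √[(194783.85 − 173805.61)(109824.3 − 95110.56)] = √[20978.24 × 14713.74] = 17568.9604
r = 4465.14 / 17568.9604 ≈ 0.254

0.254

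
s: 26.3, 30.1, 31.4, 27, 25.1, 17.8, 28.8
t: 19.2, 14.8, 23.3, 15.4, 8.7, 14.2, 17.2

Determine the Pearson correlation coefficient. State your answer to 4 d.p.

0.4854

n = 7, Σs = 186.5, Σt = 112.8, Σs² = 5088.95, Σt² = 1940.9, Σst = 3064.35
nΣst − ΣsΣt = 21450.45 − 21037.2 = 413.25
nΣs² − (Σs)² = 35622.65 − 34782.25 = 840.4; nΣt² − (Σt)² = 13586.3 − 12723.84 = 862.46
r = 413.25 / √(840.4 × 862.46) = 413.25 / 851.3586 ≈ 0.4854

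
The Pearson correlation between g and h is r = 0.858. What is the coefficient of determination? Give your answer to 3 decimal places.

0.736

r² = (0.858)² = 0.736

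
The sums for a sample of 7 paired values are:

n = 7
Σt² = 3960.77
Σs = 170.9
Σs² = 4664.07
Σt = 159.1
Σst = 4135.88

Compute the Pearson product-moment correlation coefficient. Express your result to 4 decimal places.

r = (nΣst − ΣsΣt) / √[(nΣs² − (Σs)²)(nΣt² − (Σt)²)]
Numerator: 7×4135.88 − 170.9×159.1 = 1760.97
Denominator: √[(32648.49 − 29206.81)(27725.39 − 25312.81)] = √[3441.68 × 2412.58] = 2881.5496
r = 1760.97 / 2881.5496 ≈ 0.6111

0.6111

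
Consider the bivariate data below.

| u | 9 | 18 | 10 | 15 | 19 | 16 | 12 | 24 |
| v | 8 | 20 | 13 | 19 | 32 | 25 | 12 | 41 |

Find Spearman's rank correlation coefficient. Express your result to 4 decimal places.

0.9524

Rank u: 1, 6, 2, 4, 7, 5, 3, 8
Rank v: 1, 5, 3, 4, 7, 6, 2, 8
d = rank(u) − rank(v): 0, 1, -1, 0, 0, -1, 1, 0; Σd² = 4
ρ = 1 − 6Σd² / [n(n²−1)] = 1 − 6×4 / (8×63) = 1 − 24/504 ≈ 0.9524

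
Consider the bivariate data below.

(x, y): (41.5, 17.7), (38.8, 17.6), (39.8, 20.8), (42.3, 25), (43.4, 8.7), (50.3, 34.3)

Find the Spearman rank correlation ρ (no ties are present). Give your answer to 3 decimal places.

Rank x: 3, 1, 2, 4, 5, 6
Rank y: 3, 2, 4, 5, 1, 6
d = rank(x) − rank(y): 0, -1, -2, -1, 4, 0; Σd² = 22
ρ = 1 − 6Σd² / [n(n²−1)] = 1 − 6×22 / (6×35) = 1 − 132/210 ≈ 0.371

0.371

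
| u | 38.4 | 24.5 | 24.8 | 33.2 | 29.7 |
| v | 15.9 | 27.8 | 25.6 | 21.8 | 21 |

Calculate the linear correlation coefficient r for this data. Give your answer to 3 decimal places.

-0.951

n = 5, Σu = 150.6, Σv = 112.1, Σu² = 4674.18, Σv² = 2597.25, Σuv = 3274
nΣuv − ΣuΣv = 16370 − 16882.26 = -512.26
nΣu² − (Σu)² = 23370.9 − 22680.36 = 690.54; nΣv² − (Σv)² = 12986.25 − 12566.41 = 419.84
r = -512.26 / √(690.54 × 419.84) = -512.26 / 538.4388 ≈ -0.951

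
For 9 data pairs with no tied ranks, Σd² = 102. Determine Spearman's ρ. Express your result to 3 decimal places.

0.150

ρ = 1 − 6Σd² / [n(n²−1)] = 1 − 6×102 / (9×80)
  = 1 − 612/720 = 1 − 0.8500 ≈ 0.150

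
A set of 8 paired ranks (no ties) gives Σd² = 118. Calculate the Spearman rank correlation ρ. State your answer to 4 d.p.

ρ = 1 − 6Σd² / [n(n²−1)] = 1 − 6×118 / (8×63)
  = 1 − 708/504 = 1 − 1.40476 ≈ -0.4048

-0.4048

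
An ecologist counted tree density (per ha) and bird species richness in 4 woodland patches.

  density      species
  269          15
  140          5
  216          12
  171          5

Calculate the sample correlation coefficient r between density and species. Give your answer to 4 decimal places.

0.9615

n = 4, Σx = 796, Σy = 37, Σx² = 167858, Σy² = 419, Σxy = 8182
nΣxy − ΣxΣy = 32728 − 29452 = 3276
nΣx² − (Σx)² = 671432 − 633616 = 37816; nΣy² − (Σy)² = 1676 − 1369 = 307
r = 3276 / √(37816 × 307) = 3276 / 3407.2734 ≈ 0.9615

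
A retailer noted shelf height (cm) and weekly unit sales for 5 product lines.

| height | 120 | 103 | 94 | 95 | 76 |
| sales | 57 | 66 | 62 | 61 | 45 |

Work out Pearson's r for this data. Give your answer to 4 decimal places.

0.5446

n = 5, Σx = 488, Σy = 291, Σx² = 48646, Σy² = 17195, Σxy = 28681
nΣxy − ΣxΣy = 143405 − 142008 = 1397
nΣx² − (Σx)² = 243230 − 238144 = 5086; nΣy² − (Σy)² = 85975 − 84681 = 1294
r = 1397 / √(5086 × 1294) = 1397 / 2565.4013 ≈ 0.5446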